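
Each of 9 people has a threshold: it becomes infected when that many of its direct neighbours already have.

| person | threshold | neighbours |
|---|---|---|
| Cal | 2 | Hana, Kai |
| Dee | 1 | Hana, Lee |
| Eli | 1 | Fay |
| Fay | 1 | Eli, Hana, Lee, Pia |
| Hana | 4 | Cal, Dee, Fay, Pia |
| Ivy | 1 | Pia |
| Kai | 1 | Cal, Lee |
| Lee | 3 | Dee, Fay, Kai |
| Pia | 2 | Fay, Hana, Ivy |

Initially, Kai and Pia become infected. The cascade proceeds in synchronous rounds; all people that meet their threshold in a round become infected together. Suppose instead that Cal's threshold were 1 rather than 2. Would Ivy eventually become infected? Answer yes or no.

With Cal's threshold at 1:
Round 1 — Kai, Pia become infected (initial).
Round 2 — checking thresholds:
  Cal: 1 of 2 neighbours ≥ 1, becomes infected.
  Fay: 1 of 4 neighbours ≥ 1, becomes infected.
  Hana: 1 of 4 neighbours < 4, below threshold.
  Ivy: 1 of 1 neighbours ≥ 1, becomes infected.
  Lee: 1 of 3 neighbours < 3, below threshold.
Round 3 — checking thresholds:
  Eli: 1 of 1 neighbours ≥ 1, becomes infected.
  Hana: 3 of 4 neighbours < 4, below threshold.
  Lee: 2 of 3 neighbours < 3, below threshold.
Round 4 — no new infections; cascade stops.

yes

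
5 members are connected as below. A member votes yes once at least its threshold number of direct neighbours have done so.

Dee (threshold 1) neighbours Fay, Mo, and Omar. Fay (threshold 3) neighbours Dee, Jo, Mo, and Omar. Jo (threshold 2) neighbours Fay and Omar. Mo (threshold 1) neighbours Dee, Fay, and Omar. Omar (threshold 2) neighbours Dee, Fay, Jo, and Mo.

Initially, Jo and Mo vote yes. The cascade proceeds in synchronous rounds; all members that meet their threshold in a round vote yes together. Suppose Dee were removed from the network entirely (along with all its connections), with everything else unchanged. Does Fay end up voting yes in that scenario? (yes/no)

With Dee removed:
Round 1 — Jo, Mo vote yes (initial).
Round 2 — checking thresholds:
  Fay: 2 of 3 neighbours < 3, below threshold.
  Omar: 2 of 3 neighbours ≥ 2, votes yes.
Round 3 — checking thresholds:
  Fay: 3 of 3 neighbours ≥ 3, votes yes.
Round 4 — no new yes votes; cascade stops.

yes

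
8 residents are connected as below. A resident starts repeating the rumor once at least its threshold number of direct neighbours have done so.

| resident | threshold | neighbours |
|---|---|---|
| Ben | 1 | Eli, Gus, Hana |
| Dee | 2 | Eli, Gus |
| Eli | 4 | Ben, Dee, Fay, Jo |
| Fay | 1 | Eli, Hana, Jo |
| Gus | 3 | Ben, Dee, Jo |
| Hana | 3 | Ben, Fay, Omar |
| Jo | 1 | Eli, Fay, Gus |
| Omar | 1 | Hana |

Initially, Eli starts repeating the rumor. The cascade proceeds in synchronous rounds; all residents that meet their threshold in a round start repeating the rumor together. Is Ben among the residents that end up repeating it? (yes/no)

Round 1 — Eli starts repeating the rumor (initial).
Round 2 — checking thresholds:
  Ben: 1 of 3 neighbours ≥ 1, starts repeating the rumor.
  Dee: 1 of 2 neighbours < 2, holds.
  Fay: 1 of 3 neighbours ≥ 1, starts repeating the rumor.
  Jo: 1 of 3 neighbours ≥ 1, starts repeating the rumor.
Round 3 — no new spreads; cascade stops.

yes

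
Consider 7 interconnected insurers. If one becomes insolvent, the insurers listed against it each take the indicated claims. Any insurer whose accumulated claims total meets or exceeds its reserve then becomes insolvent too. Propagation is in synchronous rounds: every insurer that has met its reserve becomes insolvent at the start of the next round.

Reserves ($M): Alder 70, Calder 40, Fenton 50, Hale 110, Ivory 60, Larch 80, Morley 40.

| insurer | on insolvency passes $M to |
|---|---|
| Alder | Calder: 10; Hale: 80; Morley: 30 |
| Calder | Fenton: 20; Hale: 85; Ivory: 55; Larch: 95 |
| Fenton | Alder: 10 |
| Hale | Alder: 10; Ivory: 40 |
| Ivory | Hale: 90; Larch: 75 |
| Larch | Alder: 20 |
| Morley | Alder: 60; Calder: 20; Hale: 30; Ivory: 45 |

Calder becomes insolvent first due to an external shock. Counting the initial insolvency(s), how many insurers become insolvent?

Round 1 — Calder becomes insolvent (initial).
  Fenton: +20 → 20 < 50
  Hale: +85 → 85 < 110
  Ivory: +55 → 55 < 60
  Larch: +95 → 95 ≥ 80
Round 2 — Larch becomes insolvent.
  Alder: +20 → 20 < 70
No further insolvencies.

2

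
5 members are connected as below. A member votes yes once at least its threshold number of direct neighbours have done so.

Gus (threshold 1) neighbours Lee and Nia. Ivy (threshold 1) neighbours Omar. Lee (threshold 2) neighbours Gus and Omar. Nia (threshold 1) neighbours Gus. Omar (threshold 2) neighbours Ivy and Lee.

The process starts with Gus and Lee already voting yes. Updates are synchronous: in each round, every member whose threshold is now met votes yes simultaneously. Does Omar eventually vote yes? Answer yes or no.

no

Round 1 — Gus, Lee vote yes (initial).
Round 2 — checking thresholds:
  Nia: 1 of 1 neighbours ≥ 1, votes yes.
  Omar: 1 of 2 neighbours < 2, not yet.
Round 3 — no new yes votes; cascade stops.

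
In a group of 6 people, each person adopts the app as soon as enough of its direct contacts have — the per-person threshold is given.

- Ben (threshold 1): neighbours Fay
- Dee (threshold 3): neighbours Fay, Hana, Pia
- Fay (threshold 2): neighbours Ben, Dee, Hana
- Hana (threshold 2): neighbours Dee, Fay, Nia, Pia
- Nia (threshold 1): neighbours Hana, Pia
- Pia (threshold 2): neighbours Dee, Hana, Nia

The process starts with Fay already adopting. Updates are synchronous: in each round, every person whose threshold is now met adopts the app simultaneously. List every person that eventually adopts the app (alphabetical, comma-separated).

Ben, Fay

Round 1 — Fay adopts the app (initial).
Round 2 — checking thresholds:
  Ben: 1 of 1 neighbours ≥ 1, adopts the app.
  Dee: 1 of 3 neighbours < 3, not yet.
  Hana: 1 of 4 neighbours < 2, not yet.
Round 3 — no new adoptions; cascade stops.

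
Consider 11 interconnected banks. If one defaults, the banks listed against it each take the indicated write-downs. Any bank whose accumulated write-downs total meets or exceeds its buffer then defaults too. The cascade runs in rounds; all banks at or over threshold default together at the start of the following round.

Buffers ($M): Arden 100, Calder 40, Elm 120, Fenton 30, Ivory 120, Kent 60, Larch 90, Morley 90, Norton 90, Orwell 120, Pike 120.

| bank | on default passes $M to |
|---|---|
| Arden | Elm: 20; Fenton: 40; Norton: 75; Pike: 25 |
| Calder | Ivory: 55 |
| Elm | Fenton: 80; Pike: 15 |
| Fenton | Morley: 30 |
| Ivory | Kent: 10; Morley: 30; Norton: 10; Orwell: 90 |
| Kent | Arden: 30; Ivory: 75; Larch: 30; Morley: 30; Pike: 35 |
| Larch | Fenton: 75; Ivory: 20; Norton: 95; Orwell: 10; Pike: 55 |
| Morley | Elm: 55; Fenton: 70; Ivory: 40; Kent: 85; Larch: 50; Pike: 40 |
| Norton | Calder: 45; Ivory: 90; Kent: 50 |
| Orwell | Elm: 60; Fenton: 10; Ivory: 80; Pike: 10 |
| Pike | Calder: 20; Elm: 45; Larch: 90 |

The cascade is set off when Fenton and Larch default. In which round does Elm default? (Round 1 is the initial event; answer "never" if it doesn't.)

never

Round 1 — Fenton, Larch default (initial).
  Ivory: +20 → 20 < 120
  Morley: +30 → 30 < 90
  Norton: +95 → 95 ≥ 90
  Orwell: +10 → 10 < 120
  Pike: +55 → 55 < 120
Round 2 — Norton defaults.
  Calder: +45 → 45 ≥ 40
  Ivory: +90 → 110 < 120
  Kent: +50 → 50 < 60
Round 3 — Calder defaults.
  Ivory: +55 → 165 ≥ 120
Round 4 — Ivory defaults.
  Kent: +10 → 60 ≥ 60
  Morley: +30 → 60 < 90
  Orwell: +90 → 100 < 120
Round 5 — Kent defaults.
  Arden: +30 → 30 < 100
  Morley: +30 → 90 ≥ 90
  Pike: +35 → 90 < 120
Round 6 — Morley defaults.
  Elm: +55 → 55 < 120
  Pike: +40 → 130 ≥ 120
Round 7 — Pike defaults.
  Elm: +45 → 100 < 120
No further defaults.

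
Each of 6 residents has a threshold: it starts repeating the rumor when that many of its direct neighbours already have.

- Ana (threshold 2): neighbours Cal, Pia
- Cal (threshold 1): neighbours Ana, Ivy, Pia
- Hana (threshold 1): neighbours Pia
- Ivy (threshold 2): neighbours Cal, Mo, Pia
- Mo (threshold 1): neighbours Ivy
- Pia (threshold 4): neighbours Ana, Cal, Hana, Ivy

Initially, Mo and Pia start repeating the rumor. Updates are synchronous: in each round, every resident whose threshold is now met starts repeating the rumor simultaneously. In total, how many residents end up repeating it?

Round 1 — Mo, Pia start repeating the rumor (initial).
Round 2 — checking thresholds:
  Ana: 1 of 2 neighbours < 2, below threshold.
  Cal: 1 of 3 neighbours ≥ 1, starts repeating the rumor.
  Hana: 1 of 1 neighbours ≥ 1, starts repeating the rumor.
  Ivy: 2 of 3 neighbours ≥ 2, starts repeating the rumor.
Round 3 — checking thresholds:
  Ana: 2 of 2 neighbours ≥ 2, starts repeating the rumor.
Round 4 — no new spreads; cascade stops.

6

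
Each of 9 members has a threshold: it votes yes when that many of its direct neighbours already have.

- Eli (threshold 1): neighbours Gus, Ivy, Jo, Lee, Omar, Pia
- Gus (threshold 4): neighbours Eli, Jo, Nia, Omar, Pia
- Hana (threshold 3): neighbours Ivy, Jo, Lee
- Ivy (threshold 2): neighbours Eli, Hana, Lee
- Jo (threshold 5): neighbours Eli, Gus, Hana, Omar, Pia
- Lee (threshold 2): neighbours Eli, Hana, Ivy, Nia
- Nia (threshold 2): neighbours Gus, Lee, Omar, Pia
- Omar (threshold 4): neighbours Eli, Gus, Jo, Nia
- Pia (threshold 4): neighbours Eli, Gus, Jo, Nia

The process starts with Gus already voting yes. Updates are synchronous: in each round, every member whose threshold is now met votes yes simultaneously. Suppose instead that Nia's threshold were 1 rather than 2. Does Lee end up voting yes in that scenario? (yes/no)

yes

With Nia's threshold at 1:
Round 1 — Gus votes yes (initial).
Round 2 — checking thresholds:
  Eli: 1 of 6 neighbours ≥ 1, votes yes.
  Jo: 1 of 5 neighbours < 5, not yet.
  Nia: 1 of 4 neighbours ≥ 1, votes yes.
  Omar: 1 of 4 neighbours < 4, not yet.
  Pia: 1 of 4 neighbours < 4, not yet.
Round 3 — checking thresholds:
  Ivy: 1 of 3 neighbours < 2, not yet.
  Jo: 2 of 5 neighbours < 5, not yet.
  Lee: 2 of 4 neighbours ≥ 2, votes yes.
  Omar: 3 of 4 neighbours < 4, not yet.
  Pia: 3 of 4 neighbours < 4, not yet.
Round 4 — checking thresholds:
  Hana: 1 of 3 neighbours < 3, not yet.
  Ivy: 2 of 3 neighbours ≥ 2, votes yes.
  Jo: 2 of 5 neighbours < 5, not yet.
  Omar: 3 of 4 neighbours < 4, not yet.
  Pia: 3 of 4 neighbours < 4, not yet.
Round 5 — no new yes votes; cascade stops.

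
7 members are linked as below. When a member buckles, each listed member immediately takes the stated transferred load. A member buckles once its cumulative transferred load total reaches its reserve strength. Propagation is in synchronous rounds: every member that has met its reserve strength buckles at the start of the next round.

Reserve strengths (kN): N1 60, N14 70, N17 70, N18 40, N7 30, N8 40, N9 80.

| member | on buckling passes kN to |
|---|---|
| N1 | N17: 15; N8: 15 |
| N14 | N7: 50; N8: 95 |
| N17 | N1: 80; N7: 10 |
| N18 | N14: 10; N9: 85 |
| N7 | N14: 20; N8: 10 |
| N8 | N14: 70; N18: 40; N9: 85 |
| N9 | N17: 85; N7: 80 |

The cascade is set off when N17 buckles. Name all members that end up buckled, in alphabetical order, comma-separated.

Round 1 — N17 buckles (initial).
  N1: +80 → 80 ≥ 60
  N7: +10 → 10 < 30
Round 2 — N1 buckles.
  N8: +15 → 15 < 40
No further bucklings.

N1, N17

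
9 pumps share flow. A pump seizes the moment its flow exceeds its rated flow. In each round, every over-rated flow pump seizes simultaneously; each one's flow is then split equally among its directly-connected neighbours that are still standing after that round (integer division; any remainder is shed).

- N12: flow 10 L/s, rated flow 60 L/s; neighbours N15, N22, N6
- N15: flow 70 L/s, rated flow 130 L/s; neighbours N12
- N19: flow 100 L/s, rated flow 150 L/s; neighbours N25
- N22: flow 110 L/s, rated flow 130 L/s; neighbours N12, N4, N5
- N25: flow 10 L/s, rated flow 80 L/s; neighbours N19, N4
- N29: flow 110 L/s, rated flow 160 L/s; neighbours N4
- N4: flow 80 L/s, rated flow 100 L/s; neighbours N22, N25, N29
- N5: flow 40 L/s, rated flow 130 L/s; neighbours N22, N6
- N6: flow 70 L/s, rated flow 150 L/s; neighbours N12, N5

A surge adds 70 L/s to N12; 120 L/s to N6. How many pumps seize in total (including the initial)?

8

Round 1 — N12 at 80 > 60; N6 at 190 > 150. N12, N6 seize.
  N12 sheds 80 L/s to N15, N22: 40 each.
    N15: 70+40 = 110 ≤ 130
    N22: 110+40 = 150 > 130
  N6 sheds 190 L/s to N5: 190 each.
    N5: 40+190 = 230 > 130
Round 2 — N22, N5 seize.
  N22 sheds 150 L/s to N4: 150 each.
    N4: 80+150 = 230 > 100
  N5 sheds 230 L/s: no online neighbours, lost.
Round 3 — N4 seizes.
  N4 sheds 230 L/s to N25, N29: 115 each.
    N25: 10+115 = 125 > 80
    N29: 110+115 = 225 > 160
Round 4 — N25, N29 seize.
  N25 sheds 125 L/s to N19: 125 each.
    N19: 100+125 = 225 > 150
  N29 sheds 225 L/s: no online neighbours, lost.
Round 5 — N19 seizes.
  N19 sheds 225 L/s: no online neighbours, lost.
No further seizures.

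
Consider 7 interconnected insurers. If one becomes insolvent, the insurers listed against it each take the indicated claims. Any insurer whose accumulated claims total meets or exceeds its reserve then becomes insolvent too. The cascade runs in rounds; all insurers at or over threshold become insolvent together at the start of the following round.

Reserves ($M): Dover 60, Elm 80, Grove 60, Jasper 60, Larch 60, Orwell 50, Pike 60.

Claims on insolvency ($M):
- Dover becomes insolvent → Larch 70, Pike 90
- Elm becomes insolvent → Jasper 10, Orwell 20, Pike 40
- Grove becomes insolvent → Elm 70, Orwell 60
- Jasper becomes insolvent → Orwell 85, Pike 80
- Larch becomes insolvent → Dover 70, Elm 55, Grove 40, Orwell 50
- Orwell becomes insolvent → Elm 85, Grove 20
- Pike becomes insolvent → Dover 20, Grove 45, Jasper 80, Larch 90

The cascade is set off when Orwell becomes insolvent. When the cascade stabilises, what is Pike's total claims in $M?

40

Round 1 — Orwell becomes insolvent (initial).
  Elm: +85 → 85 ≥ 80
  Grove: +20 → 20 < 60
Round 2 — Elm becomes insolvent.
  Jasper: +10 → 10 < 60
  Pike: +40 → 40 < 60
No further insolvencies.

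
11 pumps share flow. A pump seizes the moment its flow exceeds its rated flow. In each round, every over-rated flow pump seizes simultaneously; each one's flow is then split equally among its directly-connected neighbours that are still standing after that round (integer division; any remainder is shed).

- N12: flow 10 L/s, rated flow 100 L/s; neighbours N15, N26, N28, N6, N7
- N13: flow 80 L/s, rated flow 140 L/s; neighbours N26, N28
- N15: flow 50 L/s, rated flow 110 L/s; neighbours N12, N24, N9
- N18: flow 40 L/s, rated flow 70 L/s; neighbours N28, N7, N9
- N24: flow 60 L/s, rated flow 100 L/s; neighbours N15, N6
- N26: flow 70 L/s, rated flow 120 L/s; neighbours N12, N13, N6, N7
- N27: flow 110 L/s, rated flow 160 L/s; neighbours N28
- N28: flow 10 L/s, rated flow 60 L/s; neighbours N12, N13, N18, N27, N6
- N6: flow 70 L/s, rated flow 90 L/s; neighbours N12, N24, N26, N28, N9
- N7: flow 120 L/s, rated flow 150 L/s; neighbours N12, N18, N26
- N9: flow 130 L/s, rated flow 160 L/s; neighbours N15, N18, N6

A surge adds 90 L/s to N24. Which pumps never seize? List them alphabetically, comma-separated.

Round 1 — N24 at 150 > 100. N24 seizes.
  N24 sheds 150 L/s to N15, N6: 75 each.
    N15: 50+75 = 125 > 110
    N6: 70+75 = 145 > 90
Round 2 — N15, N6 seize.
  N15 sheds 125 L/s to N12, N9: 62 each (1 lost).
    N12: 10+62 = 72 ≤ 100
    N9: 130+62 = 192 > 160
  N6 sheds 145 L/s to N12, N26, N28, N9: 36 each (1 lost).
    N12: 72+36 = 108 > 100
    N26: 70+36 = 106 ≤ 120
    N28: 10+36 = 46 ≤ 60
    N9: 192+36 = 228 > 160
Round 3 — N12, N9 seize.
  N12 sheds 108 L/s to N26, N28, N7: 36 each.
    N26: 106+36 = 142 > 120
    N28: 46+36 = 82 > 60
    N7: 120+36 = 156 > 150
  N9 sheds 228 L/s to N18: 228 each.
    N18: 40+228 = 268 > 70
Round 4 — N18, N26, N28, N7 seize.
  N18 sheds 268 L/s: no online neighbours, lost.
  N26 sheds 142 L/s to N13: 142 each.
    N13: 80+142 = 222 > 140
  N28 sheds 82 L/s to N13, N27: 41 each.
    N13: 222+41 = 263 > 140
    N27: 110+41 = 151 ≤ 160
  N7 sheds 156 L/s: no online neighbours, lost.
Round 5 — N13 seizes.
  N13 sheds 263 L/s: no online neighbours, lost.
No further seizures.

N27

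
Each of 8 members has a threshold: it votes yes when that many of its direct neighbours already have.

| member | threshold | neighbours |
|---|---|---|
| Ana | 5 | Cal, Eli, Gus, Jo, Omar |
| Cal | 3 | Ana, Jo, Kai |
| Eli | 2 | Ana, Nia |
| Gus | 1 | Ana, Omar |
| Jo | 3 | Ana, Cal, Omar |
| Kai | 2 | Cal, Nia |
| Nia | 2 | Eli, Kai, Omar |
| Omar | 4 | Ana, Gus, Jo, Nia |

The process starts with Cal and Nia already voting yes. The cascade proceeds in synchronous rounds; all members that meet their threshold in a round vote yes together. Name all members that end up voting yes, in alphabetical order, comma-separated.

Cal, Kai, Nia

Round 1 — Cal, Nia vote yes (initial).
Round 2 — checking thresholds:
  Ana: 1 of 5 neighbours < 5, not yet.
  Eli: 1 of 2 neighbours < 2, not yet.
  Jo: 1 of 3 neighbours < 3, not yet.
  Kai: 2 of 2 neighbours ≥ 2, votes yes.
  Omar: 1 of 4 neighbours < 4, not yet.
Round 3 — no new yes votes; cascade stops.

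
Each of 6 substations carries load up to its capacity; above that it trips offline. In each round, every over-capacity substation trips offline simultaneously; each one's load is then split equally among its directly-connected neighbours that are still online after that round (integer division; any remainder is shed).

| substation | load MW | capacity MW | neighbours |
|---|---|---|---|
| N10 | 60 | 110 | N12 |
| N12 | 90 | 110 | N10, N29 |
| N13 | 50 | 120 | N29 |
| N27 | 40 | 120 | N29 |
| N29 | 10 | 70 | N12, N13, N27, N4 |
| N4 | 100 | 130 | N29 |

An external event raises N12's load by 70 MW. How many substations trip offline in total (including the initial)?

Round 1 — N12 at 160 > 110. N12 trips offline.
  N12 sheds 160 MW to N10, N29: 80 each.
    N10: 60+80 = 140 > 110
    N29: 10+80 = 90 > 70
Round 2 — N10, N29 trip offline.
  N10 sheds 140 MW: no online neighbours, lost.
  N29 sheds 90 MW to N13, N27, N4: 30 each.
    N13: 50+30 = 80 ≤ 120
    N27: 40+30 = 70 ≤ 120
    N4: 100+30 = 130 ≤ 130
No further trips.

3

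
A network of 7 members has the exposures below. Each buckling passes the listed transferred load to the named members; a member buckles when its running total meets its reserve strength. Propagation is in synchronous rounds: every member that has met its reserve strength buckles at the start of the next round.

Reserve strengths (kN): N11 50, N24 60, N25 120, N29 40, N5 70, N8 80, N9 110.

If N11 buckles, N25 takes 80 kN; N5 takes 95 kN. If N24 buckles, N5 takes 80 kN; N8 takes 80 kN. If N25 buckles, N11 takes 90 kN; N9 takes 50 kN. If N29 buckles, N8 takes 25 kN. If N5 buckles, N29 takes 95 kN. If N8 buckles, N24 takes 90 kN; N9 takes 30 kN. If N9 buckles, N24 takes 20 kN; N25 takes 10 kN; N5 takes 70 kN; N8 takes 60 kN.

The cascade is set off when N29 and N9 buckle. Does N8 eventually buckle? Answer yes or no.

yes

Round 1 — N29, N9 buckle (initial).
  N24: +20 → 20 < 60
  N25: +10 → 10 < 120
  N5: +70 → 70 ≥ 70
  N8: +25+60 → 85 ≥ 80
Round 2 — N5, N8 buckle.
  N24: +90 → 110 ≥ 60
Round 3 — N24 buckles.
No further bucklings.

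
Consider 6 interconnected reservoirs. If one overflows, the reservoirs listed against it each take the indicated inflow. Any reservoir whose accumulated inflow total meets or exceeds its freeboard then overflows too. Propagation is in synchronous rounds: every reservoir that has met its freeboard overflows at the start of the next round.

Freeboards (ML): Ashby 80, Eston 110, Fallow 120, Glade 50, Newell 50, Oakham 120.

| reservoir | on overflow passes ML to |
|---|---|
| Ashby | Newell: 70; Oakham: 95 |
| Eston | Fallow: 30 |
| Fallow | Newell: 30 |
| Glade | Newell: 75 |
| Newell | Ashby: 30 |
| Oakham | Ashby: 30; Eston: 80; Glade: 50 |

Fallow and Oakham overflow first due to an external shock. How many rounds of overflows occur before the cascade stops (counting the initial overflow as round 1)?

Round 1 — Fallow, Oakham overflow (initial).
  Ashby: +30 → 30 < 80
  Eston: +80 → 80 < 110
  Glade: +50 → 50 ≥ 50
  Newell: +30 → 30 < 50
Round 2 — Glade overflows.
  Newell: +75 → 105 ≥ 50
Round 3 — Newell overflows.
  Ashby: +30 → 60 < 80
No further overflows.

3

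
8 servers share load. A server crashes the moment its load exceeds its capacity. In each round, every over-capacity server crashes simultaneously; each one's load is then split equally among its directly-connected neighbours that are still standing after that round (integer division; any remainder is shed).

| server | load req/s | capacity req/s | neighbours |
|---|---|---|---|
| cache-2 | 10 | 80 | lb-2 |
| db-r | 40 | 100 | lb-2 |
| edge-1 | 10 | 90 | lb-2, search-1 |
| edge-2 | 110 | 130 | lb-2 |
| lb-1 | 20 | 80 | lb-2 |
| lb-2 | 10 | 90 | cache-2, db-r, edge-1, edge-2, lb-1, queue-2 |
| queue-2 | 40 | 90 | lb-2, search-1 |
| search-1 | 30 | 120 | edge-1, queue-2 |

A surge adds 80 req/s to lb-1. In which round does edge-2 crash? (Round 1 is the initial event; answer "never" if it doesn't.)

3

Round 1 — lb-1 at 100 > 80. lb-1 crashes.
  lb-1 sheds 100 req/s to lb-2: 100 each.
    lb-2: 10+100 = 110 > 90
Round 2 — lb-2 crashes.
  lb-2 sheds 110 req/s to cache-2, db-r, edge-1, edge-2, queue-2: 22 each.
    cache-2: 10+22 = 32 ≤ 80
    db-r: 40+22 = 62 ≤ 100
    edge-1: 10+22 = 32 ≤ 90
    edge-2: 110+22 = 132 > 130
    queue-2: 40+22 = 62 ≤ 90
Round 3 — edge-2 crashes.
  edge-2 sheds 132 req/s: no online neighbours, lost.
No further crashes.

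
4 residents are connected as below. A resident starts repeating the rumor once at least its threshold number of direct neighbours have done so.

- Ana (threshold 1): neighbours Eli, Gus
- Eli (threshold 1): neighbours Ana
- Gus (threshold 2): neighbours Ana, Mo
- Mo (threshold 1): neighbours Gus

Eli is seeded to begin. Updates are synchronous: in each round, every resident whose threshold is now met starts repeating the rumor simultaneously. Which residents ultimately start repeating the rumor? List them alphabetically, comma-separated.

Round 1 — Eli starts repeating the rumor (initial).
Round 2 — checking thresholds:
  Ana: 1 of 2 neighbours ≥ 1, starts repeating the rumor.
Round 3 — no new spreads; cascade stops.

Ana, Eli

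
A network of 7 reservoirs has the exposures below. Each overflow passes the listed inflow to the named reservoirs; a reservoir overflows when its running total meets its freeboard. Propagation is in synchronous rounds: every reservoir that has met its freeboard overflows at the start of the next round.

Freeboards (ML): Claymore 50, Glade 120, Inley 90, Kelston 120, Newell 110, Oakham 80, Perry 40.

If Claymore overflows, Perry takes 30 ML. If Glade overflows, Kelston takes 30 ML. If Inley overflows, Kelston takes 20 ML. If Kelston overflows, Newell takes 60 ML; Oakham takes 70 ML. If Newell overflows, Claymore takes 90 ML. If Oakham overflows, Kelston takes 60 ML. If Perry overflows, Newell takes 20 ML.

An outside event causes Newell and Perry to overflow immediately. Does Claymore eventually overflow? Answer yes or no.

Round 1 — Newell, Perry overflow (initial).
  Claymore: +90 → 90 ≥ 50
Round 2 — Claymore overflows.
No further overflows.

yes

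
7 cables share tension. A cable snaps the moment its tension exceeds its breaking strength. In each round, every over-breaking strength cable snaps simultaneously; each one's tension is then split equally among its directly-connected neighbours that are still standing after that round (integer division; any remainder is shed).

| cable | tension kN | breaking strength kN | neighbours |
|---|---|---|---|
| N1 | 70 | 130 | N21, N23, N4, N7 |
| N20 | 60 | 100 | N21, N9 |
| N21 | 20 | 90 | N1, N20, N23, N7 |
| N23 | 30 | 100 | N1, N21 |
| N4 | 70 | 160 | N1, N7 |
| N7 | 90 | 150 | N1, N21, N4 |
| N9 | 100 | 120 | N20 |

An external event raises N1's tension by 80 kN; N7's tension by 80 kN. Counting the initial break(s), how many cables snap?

7

Round 1 — N1 at 150 > 130; N7 at 170 > 150. N1, N7 snap.
  N1 sheds 150 kN to N21, N23, N4: 50 each.
    N21: 20+50 = 70 ≤ 90
    N23: 30+50 = 80 ≤ 100
    N4: 70+50 = 120 ≤ 160
  N7 sheds 170 kN to N21, N4: 85 each.
    N21: 70+85 = 155 > 90
    N4: 120+85 = 205 > 160
Round 2 — N21, N4 snap.
  N21 sheds 155 kN to N20, N23: 77 each (1 lost).
    N20: 60+77 = 137 > 100
    N23: 80+77 = 157 > 100
  N4 sheds 205 kN: no online neighbours, lost.
Round 3 — N20, N23 snap.
  N20 sheds 137 kN to N9: 137 each.
    N9: 100+137 = 237 > 120
  N23 sheds 157 kN: no online neighbours, lost.
Round 4 — N9 snaps.
  N9 sheds 237 kN: no online neighbours, lost.
No further breaks.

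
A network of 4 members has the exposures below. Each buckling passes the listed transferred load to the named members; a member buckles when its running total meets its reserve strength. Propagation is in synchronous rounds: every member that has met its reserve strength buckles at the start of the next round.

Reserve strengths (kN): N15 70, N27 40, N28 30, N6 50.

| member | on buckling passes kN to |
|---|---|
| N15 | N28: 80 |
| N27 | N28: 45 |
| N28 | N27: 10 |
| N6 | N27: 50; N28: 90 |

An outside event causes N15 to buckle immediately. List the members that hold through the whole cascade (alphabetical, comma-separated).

Round 1 — N15 buckles (initial).
  N28: +80 → 80 ≥ 30
Round 2 — N28 buckles.
  N27: +10 → 10 < 40
No further bucklings.

N27, N6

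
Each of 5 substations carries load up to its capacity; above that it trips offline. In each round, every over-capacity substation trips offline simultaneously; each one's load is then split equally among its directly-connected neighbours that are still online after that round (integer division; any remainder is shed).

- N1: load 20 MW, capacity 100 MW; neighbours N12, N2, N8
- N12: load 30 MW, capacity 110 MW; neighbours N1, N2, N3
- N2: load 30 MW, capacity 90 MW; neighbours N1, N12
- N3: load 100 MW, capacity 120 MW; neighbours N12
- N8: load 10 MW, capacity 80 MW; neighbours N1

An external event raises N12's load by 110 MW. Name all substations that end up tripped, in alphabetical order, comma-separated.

N12, N3

Round 1 — N12 at 140 > 110. N12 trips offline.
  N12 sheds 140 MW to N1, N2, N3: 46 each (2 lost).
    N1: 20+46 = 66 ≤ 100
    N2: 30+46 = 76 ≤ 90
    N3: 100+46 = 146 > 120
Round 2 — N3 trips offline.
  N3 sheds 146 MW: no online neighbours, lost.
No further trips.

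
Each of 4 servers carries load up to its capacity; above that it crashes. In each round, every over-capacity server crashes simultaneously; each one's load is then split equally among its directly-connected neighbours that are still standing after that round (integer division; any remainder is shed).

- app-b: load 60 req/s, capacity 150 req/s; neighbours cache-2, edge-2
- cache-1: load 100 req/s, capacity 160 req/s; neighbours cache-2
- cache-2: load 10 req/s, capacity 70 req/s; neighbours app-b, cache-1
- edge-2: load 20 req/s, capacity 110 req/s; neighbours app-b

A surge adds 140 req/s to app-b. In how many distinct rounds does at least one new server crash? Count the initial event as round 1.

3

Round 1 — app-b at 200 > 150. app-b crashes.
  app-b sheds 200 req/s to cache-2, edge-2: 100 each.
    cache-2: 10+100 = 110 > 70
    edge-2: 20+100 = 120 > 110
Round 2 — cache-2, edge-2 crash.
  cache-2 sheds 110 req/s to cache-1: 110 each.
    cache-1: 100+110 = 210 > 160
  edge-2 sheds 120 req/s: no online neighbours, lost.
Round 3 — cache-1 crashes.
  cache-1 sheds 210 req/s: no online neighbours, lost.
No further crashes.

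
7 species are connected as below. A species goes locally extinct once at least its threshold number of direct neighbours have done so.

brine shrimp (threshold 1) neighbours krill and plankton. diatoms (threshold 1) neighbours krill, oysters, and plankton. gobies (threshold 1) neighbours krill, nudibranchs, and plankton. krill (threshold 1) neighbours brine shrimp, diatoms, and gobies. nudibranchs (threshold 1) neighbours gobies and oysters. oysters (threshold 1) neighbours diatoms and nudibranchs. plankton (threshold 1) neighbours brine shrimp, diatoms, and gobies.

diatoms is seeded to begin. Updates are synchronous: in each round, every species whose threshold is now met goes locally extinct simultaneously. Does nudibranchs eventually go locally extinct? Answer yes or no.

yes

Round 1 — diatoms goes locally extinct (initial).
Round 2 — checking thresholds:
  krill: 1 of 3 neighbours ≥ 1, goes locally extinct.
  oysters: 1 of 2 neighbours ≥ 1, goes locally extinct.
  plankton: 1 of 3 neighbours ≥ 1, goes locally extinct.
Round 3 — checking thresholds:
  brine shrimp: 2 of 2 neighbours ≥ 1, goes locally extinct.
  gobies: 2 of 3 neighbours ≥ 1, goes locally extinct.
  nudibranchs: 1 of 2 neighbours ≥ 1, goes locally extinct.
Round 4 — no new extinctions; cascade stops.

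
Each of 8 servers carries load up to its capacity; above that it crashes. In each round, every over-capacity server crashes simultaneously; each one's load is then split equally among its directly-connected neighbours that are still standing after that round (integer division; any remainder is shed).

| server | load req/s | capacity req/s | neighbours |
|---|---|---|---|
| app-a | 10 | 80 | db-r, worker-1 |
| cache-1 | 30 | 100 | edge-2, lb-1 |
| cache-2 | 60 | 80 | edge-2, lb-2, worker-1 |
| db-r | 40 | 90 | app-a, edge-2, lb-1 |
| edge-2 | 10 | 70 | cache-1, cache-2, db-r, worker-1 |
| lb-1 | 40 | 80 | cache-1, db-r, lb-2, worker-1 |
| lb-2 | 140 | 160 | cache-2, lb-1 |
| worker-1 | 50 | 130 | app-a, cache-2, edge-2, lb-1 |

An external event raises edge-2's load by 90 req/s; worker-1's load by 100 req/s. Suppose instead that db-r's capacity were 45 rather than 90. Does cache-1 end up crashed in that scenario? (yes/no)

yes

With db-r's capacity at 45:
Round 1 — edge-2 at 100 > 70; worker-1 at 150 > 130. edge-2, worker-1 crash.
  edge-2 sheds 100 req/s to cache-1, cache-2, db-r: 33 each (1 lost).
    cache-1: 30+33 = 63 ≤ 100
    cache-2: 60+33 = 93 > 80
    db-r: 40+33 = 73 > 45
  worker-1 sheds 150 req/s to app-a, cache-2, lb-1: 50 each.
    app-a: 10+50 = 60 ≤ 80
    cache-2: 93+50 = 143 > 80
    lb-1: 40+50 = 90 > 80
Round 2 — cache-2, db-r, lb-1 crash.
  cache-2 sheds 143 req/s to lb-2: 143 each.
    lb-2: 140+143 = 283 > 160
  db-r sheds 73 req/s to app-a: 73 each.
    app-a: 60+73 = 133 > 80
  lb-1 sheds 90 req/s to cache-1, lb-2: 45 each.
    cache-1: 63+45 = 108 > 100
    lb-2: 283+45 = 328 > 160
Round 3 — app-a, cache-1, lb-2 crash.
  app-a sheds 133 req/s: no online neighbours, lost.
  cache-1 sheds 108 req/s: no online neighbours, lost.
  lb-2 sheds 328 req/s: no online neighbours, lost.
No further crashes.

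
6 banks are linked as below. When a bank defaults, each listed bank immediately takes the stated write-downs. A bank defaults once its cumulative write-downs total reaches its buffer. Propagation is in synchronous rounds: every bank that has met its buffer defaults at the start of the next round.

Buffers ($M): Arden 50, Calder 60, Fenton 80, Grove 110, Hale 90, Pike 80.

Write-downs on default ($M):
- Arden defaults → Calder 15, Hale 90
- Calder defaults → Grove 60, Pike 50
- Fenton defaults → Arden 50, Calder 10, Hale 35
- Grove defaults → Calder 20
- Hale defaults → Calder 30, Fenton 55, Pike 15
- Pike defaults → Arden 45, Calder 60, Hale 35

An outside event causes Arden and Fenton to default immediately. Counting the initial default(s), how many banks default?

Round 1 — Arden, Fenton default (initial).
  Calder: +15+10 → 25 < 60
  Hale: +90+35 → 125 ≥ 90
Round 2 — Hale defaults.
  Calder: +30 → 55 < 60
  Pike: +15 → 15 < 80
No further defaults.

3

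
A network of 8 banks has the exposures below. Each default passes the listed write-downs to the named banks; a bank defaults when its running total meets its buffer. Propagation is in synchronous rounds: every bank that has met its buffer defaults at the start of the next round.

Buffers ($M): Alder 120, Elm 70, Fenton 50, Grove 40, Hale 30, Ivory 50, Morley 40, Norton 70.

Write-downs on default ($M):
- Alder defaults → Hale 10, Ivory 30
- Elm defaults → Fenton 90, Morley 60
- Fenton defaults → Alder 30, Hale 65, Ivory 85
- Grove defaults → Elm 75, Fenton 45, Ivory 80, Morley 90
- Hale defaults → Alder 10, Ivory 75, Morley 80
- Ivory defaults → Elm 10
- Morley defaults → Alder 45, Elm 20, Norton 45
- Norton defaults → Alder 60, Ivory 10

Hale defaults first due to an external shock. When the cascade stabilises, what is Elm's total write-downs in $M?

30

Round 1 — Hale defaults (initial).
  Alder: +10 → 10 < 120
  Ivory: +75 → 75 ≥ 50
  Morley: +80 → 80 ≥ 40
Round 2 — Ivory, Morley default.
  Alder: +45 → 55 < 120
  Elm: +10+20 → 30 < 70
  Norton: +45 → 45 < 70
No further defaults.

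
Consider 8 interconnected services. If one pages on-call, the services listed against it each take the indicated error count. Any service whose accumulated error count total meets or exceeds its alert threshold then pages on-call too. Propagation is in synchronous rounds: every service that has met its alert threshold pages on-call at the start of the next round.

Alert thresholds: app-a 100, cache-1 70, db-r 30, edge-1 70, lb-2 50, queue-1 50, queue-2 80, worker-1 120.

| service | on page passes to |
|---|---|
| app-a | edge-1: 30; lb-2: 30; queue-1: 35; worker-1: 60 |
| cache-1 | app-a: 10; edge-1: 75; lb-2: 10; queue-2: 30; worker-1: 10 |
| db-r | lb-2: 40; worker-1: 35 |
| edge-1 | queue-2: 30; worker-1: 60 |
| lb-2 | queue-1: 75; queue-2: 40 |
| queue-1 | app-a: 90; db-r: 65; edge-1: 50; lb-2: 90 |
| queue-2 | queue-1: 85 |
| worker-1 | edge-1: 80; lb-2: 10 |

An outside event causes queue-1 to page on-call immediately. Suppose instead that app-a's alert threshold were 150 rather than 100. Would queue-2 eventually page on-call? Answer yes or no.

no

With app-a's alert threshold at 150:
Round 1 — queue-1 pages on-call (initial).
  app-a: +90 → 90 < 150
  db-r: +65 → 65 ≥ 30
  edge-1: +50 → 50 < 70
  lb-2: +90 → 90 ≥ 50
Round 2 — db-r, lb-2 page on-call.
  queue-2: +40 → 40 < 80
  worker-1: +35 → 35 < 120
No further pages.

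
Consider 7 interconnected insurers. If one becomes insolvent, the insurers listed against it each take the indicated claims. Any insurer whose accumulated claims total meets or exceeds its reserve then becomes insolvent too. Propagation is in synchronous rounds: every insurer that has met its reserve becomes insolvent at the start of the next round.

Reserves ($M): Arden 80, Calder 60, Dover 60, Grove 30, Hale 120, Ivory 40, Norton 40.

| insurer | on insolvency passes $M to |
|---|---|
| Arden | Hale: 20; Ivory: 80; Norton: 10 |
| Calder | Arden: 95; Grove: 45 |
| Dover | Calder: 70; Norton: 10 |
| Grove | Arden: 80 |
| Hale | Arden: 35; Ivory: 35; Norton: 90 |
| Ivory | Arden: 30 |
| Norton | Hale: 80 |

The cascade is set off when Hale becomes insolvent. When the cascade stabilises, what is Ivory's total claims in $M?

Round 1 — Hale becomes insolvent (initial).
  Arden: +35 → 35 < 80
  Ivory: +35 → 35 < 40
  Norton: +90 → 90 ≥ 40
Round 2 — Norton becomes insolvent.
No further insolvencies.

35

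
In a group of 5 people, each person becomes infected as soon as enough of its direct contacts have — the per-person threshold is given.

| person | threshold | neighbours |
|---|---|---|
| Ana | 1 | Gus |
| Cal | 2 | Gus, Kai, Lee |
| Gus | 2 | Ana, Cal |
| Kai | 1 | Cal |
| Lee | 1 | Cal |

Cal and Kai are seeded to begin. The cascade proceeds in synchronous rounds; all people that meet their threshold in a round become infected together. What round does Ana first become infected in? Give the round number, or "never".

never

Round 1 — Cal, Kai become infected (initial).
Round 2 — checking thresholds:
  Gus: 1 of 2 neighbours < 2, not yet.
  Lee: 1 of 1 neighbours ≥ 1, becomes infected.
Round 3 — no new infections; cascade stops.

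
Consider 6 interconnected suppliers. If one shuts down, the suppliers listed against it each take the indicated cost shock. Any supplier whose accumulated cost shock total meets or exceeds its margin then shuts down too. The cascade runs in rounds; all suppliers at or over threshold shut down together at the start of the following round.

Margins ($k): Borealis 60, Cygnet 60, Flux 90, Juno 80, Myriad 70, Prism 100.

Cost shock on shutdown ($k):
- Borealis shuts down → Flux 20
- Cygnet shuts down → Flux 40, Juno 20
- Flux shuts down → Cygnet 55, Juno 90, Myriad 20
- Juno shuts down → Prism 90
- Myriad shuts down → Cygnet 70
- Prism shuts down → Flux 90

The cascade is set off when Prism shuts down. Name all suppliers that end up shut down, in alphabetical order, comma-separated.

Flux, Juno, Prism

Round 1 — Prism shuts down (initial).
  Flux: +90 → 90 ≥ 90
Round 2 — Flux shuts down.
  Cygnet: +55 → 55 < 60
  Juno: +90 → 90 ≥ 80
  Myriad: +20 → 20 < 70
Round 3 — Juno shuts down.
No further shutdowns.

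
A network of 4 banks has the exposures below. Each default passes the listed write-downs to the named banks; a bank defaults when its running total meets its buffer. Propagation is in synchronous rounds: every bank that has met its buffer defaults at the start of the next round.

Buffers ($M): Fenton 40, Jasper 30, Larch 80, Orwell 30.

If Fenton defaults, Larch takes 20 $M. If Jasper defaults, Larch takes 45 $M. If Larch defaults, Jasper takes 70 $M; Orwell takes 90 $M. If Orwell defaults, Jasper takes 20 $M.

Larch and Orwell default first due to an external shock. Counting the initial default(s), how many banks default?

3

Round 1 — Larch, Orwell default (initial).
  Jasper: +70+20 → 90 ≥ 30
Round 2 — Jasper defaults.
No further defaults.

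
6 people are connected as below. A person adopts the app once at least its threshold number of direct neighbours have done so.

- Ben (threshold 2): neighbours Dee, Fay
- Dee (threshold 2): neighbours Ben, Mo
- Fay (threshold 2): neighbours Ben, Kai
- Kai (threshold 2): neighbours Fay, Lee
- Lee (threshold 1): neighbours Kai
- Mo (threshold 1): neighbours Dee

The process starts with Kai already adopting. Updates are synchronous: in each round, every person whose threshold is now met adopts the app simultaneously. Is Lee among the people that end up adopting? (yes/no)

Round 1 — Kai adopts the app (initial).
Round 2 — checking thresholds:
  Fay: 1 of 2 neighbours < 2, below threshold.
  Lee: 1 of 1 neighbours ≥ 1, adopts the app.
Round 3 — no new adoptions; cascade stops.

yes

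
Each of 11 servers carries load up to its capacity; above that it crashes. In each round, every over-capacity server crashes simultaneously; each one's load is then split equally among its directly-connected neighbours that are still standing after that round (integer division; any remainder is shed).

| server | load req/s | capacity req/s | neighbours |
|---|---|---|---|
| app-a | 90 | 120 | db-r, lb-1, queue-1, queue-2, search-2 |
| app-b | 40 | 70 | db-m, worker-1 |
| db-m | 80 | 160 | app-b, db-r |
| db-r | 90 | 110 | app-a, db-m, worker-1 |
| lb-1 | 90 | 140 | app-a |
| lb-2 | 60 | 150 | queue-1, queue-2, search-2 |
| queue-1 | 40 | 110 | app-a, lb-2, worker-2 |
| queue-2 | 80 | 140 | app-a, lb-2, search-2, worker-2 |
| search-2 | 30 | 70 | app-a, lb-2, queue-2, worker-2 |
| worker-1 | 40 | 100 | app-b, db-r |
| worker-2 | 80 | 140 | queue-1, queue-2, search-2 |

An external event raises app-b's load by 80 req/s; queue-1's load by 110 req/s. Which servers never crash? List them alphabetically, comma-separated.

Round 1 — app-b at 120 > 70; queue-1 at 150 > 110. app-b, queue-1 crash.
  app-b sheds 120 req/s to db-m, worker-1: 60 each.
    db-m: 80+60 = 140 ≤ 160
    worker-1: 40+60 = 100 ≤ 100
  queue-1 sheds 150 req/s to app-a, lb-2, worker-2: 50 each.
    app-a: 90+50 = 140 > 120
    lb-2: 60+50 = 110 ≤ 150
    worker-2: 80+50 = 130 ≤ 140
Round 2 — app-a crashes.
  app-a sheds 140 req/s to db-r, lb-1, queue-2, search-2: 35 each.
    db-r: 90+35 = 125 > 110
    lb-1: 90+35 = 125 ≤ 140
    queue-2: 80+35 = 115 ≤ 140
    search-2: 30+35 = 65 ≤ 70
Round 3 — db-r crashes.
  db-r sheds 125 req/s to db-m, worker-1: 62 each (1 lost).
    db-m: 140+62 = 202 > 160
    worker-1: 100+62 = 162 > 100
Round 4 — db-m, worker-1 crash.
  db-m sheds 202 req/s: no online neighbours, lost.
  worker-1 sheds 162 req/s: no online neighbours, lost.
No further crashes.

lb-1, lb-2, queue-2, search-2, worker-2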